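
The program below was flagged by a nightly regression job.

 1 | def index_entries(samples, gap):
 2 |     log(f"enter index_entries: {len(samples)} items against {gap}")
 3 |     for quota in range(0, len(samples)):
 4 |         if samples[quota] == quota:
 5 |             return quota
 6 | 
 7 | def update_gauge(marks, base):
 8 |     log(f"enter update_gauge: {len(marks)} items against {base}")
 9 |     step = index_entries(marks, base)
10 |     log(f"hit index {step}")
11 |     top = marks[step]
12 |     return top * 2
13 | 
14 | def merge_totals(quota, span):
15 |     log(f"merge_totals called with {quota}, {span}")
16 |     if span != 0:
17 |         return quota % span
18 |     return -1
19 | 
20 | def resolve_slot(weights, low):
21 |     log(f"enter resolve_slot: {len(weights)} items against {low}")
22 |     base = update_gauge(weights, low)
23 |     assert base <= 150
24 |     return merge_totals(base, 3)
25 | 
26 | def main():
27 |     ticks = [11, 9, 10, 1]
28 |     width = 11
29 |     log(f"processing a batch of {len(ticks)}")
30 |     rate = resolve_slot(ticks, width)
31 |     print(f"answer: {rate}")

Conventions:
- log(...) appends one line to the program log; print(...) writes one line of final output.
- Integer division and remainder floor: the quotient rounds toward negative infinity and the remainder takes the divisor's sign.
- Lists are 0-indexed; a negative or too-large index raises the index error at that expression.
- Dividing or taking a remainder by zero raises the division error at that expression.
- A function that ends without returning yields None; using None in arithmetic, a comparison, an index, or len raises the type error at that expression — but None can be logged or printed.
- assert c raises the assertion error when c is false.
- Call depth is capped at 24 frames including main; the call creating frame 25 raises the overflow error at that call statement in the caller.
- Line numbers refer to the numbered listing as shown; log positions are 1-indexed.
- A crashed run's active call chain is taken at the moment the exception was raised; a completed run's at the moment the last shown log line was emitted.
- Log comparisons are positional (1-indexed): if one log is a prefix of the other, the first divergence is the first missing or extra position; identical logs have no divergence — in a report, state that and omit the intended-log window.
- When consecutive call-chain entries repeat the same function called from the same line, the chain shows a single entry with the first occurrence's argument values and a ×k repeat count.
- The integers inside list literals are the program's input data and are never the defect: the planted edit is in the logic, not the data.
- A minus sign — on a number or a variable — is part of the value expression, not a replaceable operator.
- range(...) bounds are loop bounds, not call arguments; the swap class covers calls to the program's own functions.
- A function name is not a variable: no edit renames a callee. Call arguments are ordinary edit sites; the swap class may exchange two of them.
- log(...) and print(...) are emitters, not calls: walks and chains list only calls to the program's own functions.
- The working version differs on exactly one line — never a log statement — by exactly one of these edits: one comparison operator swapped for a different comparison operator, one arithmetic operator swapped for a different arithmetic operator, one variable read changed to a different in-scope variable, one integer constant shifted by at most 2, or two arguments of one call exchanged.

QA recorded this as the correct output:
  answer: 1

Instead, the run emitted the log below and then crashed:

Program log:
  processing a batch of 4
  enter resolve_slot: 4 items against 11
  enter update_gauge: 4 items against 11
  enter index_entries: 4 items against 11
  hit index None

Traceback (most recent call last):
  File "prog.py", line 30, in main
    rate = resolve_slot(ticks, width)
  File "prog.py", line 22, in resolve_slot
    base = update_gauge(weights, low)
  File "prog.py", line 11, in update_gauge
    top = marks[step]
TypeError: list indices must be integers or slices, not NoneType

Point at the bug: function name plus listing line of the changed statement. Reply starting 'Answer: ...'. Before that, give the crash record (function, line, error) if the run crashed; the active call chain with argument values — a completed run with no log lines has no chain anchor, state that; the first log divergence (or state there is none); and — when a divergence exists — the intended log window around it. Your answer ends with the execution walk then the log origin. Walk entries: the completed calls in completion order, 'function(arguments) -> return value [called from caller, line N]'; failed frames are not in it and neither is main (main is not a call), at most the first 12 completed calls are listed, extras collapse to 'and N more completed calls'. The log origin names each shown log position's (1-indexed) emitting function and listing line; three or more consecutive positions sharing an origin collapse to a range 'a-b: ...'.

Answer: the defect is in index_entries at line 4.
Key fact: Log line 5 is where behavior first shows: 'hit index None' appears instead of 'hit index 0'.
Crash: update_gauge, line 11, TypeError.
Call chain: main -> resolve_slot([11, 9, 10, 1], 11) (called at line 30) -> update_gauge([11, 9, 10, 1], 11) (called at line 22).
First divergence: position 5 — the shown line 'hit index None' should read 'hit index 0'.
Intended log window:
  3: enter update_gauge: 4 items against 11
  4: enter index_entries: 4 items against 11
  5: hit index 0
  6: merge_totals called with 22, 3
Execution walk:
  index_entries([11, 9, 10, 1], 11) -> None  [called from update_gauge, line 9]
Log origin:
  1: emitted by main (line 29)
  2: emitted by resolve_slot (line 21)
  3: emitted by update_gauge (line 8)
  4: emitted by index_entries (line 2)
  5: emitted by update_gauge (line 10)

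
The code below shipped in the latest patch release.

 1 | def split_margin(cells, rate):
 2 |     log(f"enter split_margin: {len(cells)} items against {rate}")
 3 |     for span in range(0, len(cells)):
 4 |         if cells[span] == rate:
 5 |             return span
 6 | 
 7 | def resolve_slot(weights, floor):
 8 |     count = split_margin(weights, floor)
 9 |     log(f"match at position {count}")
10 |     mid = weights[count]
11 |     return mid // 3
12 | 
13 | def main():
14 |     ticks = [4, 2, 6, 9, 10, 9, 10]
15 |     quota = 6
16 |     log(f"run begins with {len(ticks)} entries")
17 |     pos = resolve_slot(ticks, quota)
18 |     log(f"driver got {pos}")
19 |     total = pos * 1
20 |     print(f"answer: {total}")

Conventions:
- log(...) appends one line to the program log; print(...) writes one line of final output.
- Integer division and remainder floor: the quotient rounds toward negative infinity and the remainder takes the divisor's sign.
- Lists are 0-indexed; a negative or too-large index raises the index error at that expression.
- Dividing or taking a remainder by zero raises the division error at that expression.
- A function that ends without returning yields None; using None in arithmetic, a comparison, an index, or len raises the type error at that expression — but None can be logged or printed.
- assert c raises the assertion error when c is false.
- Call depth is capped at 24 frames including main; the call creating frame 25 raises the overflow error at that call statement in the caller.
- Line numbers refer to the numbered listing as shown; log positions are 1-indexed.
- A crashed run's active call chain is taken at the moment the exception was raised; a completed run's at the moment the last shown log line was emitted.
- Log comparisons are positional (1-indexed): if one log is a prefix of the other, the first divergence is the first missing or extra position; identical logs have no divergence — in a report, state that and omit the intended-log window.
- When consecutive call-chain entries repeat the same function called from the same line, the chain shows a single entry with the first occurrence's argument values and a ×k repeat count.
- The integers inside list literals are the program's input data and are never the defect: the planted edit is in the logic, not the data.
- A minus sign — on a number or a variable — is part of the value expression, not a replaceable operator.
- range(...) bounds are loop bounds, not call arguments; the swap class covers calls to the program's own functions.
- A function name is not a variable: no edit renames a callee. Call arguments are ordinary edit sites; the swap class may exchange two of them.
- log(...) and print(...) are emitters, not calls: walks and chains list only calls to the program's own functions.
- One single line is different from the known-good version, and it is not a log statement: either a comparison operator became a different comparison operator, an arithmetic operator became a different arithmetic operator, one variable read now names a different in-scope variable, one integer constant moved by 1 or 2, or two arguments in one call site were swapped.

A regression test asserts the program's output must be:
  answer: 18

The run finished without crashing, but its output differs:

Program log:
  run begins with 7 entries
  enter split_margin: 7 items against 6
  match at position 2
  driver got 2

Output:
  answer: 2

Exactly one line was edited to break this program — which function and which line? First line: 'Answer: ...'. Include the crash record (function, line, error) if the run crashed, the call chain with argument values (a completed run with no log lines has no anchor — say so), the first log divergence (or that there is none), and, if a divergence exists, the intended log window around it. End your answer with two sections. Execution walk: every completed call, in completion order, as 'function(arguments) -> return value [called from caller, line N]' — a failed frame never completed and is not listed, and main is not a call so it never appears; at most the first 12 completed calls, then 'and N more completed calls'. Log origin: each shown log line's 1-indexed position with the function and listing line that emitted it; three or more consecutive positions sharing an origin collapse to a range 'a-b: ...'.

Answer: the defect is in resolve_slot at line 11.
Key fact: Position 4 is the first bad log line: 'driver got 2' should read 'driver got 18'.
Call chain: main.
First divergence: at position 4 the run shows 'driver got 2' where the working version logs 'driver got 18'.
Intended log window:
  2: enter split_margin: 7 items against 6
  3: match at position 2
  4: driver got 18
Execution walk:
  split_margin([4, 2, 6, 9, 10, 9, 10], 6) -> 2  [called from resolve_slot, line 8]
  resolve_slot([4, 2, 6, 9, 10, 9, 10], 6) -> 2  [called from main, line 17]
Log origin:
  1 — main, line 16
  2 — split_margin, line 2
  3 — resolve_slot, line 9
  4 — main, line 18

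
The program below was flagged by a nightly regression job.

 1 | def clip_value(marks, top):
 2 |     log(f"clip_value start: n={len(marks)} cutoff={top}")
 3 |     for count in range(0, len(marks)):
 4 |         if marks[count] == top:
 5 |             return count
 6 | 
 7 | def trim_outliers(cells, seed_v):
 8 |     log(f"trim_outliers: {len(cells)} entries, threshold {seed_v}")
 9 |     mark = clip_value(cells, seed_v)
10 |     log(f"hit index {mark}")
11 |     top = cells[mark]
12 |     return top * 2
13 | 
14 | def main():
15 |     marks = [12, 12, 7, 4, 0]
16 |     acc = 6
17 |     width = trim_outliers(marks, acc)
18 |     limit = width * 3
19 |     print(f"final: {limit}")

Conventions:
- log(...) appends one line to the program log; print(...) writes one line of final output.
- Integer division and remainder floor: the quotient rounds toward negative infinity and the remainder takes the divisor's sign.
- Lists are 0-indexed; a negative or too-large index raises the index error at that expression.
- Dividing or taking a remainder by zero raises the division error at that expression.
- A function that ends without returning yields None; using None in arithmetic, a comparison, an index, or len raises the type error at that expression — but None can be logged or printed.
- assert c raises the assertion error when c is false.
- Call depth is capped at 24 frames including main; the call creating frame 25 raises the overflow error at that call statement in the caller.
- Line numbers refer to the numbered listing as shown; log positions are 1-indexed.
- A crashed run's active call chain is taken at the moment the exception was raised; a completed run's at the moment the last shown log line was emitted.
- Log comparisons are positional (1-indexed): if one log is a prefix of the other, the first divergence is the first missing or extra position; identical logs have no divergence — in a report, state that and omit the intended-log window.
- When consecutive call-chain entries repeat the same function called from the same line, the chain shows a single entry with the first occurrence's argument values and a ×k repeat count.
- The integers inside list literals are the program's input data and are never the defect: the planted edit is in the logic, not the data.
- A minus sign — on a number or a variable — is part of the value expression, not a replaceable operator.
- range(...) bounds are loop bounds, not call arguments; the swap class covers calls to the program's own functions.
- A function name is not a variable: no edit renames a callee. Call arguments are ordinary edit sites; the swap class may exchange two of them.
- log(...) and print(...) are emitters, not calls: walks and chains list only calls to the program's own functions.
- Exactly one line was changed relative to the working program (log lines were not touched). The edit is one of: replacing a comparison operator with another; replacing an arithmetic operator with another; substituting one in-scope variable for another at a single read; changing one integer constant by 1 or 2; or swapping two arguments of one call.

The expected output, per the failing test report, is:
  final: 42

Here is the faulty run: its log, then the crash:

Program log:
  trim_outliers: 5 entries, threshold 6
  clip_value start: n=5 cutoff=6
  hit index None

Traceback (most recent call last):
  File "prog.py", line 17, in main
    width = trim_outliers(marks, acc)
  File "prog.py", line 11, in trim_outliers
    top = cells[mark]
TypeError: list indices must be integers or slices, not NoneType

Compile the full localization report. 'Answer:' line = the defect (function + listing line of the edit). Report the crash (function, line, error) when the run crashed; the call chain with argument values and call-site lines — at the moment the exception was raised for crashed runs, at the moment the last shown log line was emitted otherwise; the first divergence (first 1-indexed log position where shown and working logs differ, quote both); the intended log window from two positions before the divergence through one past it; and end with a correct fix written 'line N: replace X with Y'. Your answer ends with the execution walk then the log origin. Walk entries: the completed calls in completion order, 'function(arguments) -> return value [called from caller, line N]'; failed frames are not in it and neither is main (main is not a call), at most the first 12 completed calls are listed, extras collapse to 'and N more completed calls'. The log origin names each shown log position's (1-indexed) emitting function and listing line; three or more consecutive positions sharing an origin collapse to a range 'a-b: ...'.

Answer: the defect is in main at line 16.
The tell: Everything matches until log position 1, which reads 'trim_outliers: 5 entries, threshold 6' in place of 'trim_outliers: 5 entries, threshold 7'.
Crash: trim_outliers, line 11, TypeError.
Call chain: main -> trim_outliers([12, 12, 7, 4, 0], 6) (called at line 17).
First divergence: position 1; shown 'trim_outliers: 5 entries, threshold 6' vs intended 'trim_outliers: 5 entries, threshold 7'.
Intended log window:
  1: trim_outliers: 5 entries, threshold 7
  2: clip_value start: n=5 cutoff=7
Execution walk:
  clip_value([12, 12, 7, 4, 0], 6) -> None  [called from trim_outliers, line 9]
Origin of each log line:
  1: logged in trim_outliers at line 8
  2: logged in clip_value at line 2
  3: logged in trim_outliers at line 10
A correct fix: line 16: replace `6` with `7`.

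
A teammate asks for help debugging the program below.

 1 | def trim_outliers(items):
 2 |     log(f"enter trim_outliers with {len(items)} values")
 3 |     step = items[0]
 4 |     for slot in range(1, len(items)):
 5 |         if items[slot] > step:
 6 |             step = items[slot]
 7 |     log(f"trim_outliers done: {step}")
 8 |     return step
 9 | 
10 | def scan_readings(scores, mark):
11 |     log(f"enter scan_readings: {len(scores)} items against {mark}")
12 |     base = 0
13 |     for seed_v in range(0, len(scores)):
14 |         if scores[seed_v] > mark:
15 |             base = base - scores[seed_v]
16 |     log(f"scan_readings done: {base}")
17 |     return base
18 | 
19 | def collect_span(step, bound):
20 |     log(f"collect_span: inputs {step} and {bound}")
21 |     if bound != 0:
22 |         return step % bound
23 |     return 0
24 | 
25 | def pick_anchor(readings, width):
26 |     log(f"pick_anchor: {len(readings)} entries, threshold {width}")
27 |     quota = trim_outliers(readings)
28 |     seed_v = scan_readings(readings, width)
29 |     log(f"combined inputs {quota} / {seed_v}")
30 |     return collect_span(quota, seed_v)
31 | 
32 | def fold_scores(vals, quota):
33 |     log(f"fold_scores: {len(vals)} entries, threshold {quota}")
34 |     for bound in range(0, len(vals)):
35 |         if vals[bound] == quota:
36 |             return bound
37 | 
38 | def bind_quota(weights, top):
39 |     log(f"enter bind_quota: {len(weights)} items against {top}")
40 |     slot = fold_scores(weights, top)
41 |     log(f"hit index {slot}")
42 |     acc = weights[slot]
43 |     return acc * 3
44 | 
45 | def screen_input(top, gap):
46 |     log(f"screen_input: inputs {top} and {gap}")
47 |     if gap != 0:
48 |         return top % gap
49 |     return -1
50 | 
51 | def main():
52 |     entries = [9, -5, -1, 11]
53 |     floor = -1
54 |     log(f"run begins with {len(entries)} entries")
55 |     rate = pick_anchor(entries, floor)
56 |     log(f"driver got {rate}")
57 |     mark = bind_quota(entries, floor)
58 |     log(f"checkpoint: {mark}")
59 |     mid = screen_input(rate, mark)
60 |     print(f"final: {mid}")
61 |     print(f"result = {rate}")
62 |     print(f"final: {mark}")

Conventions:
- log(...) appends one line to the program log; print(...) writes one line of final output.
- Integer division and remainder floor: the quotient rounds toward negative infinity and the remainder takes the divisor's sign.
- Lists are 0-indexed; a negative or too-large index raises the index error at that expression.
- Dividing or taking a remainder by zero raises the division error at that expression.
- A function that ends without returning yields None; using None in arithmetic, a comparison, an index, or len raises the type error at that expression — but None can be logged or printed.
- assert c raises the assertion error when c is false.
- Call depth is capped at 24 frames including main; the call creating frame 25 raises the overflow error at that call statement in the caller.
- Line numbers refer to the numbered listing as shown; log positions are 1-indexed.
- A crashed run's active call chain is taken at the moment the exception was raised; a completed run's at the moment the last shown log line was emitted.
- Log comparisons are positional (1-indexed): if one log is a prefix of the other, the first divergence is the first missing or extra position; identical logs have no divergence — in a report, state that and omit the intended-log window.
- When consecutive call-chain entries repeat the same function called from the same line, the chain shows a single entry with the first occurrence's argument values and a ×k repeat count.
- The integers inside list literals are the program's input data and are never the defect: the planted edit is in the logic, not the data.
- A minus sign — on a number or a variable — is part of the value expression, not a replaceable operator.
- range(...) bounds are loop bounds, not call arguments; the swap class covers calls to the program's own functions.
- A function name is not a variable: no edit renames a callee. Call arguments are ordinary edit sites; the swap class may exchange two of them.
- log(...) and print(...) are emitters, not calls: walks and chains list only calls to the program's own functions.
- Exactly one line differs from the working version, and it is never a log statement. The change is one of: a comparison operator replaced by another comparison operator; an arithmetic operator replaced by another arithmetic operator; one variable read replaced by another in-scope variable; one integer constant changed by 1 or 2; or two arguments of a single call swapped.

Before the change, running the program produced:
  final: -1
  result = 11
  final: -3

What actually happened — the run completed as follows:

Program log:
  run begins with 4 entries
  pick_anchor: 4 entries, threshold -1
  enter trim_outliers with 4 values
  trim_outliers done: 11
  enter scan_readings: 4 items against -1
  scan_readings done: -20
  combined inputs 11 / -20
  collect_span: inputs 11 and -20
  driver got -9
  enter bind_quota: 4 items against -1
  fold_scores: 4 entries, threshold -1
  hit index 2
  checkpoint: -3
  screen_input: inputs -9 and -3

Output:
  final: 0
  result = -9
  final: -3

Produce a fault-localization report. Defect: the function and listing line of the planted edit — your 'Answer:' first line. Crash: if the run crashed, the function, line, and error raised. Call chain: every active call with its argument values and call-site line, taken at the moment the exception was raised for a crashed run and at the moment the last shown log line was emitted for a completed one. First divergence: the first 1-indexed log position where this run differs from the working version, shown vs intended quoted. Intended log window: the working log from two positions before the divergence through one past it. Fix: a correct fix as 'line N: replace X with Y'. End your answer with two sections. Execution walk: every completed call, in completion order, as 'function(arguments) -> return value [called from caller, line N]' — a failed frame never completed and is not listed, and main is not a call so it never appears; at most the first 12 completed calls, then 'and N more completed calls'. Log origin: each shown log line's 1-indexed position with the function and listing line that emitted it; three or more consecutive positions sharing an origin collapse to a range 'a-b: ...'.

Answer: the defect is in scan_readings at line 15.
Key observation: At log position 6 the runs split — shown 'scan_readings done: -20', but the working version logs 'scan_readings done: 20'.
Call chain: main -> screen_input(-9, -3) (called at line 59).
First divergence: at position 6 the run shows 'scan_readings done: -20' where the working version logs 'scan_readings done: 20'.
Intended log window:
  4: trim_outliers done: 11
  5: enter scan_readings: 4 items against -1
  6: scan_readings done: 20
  7: combined inputs 11 / 20
Execution walk:
  trim_outliers([9, -5, -1, 11]) -> 11  [called from pick_anchor, line 27]
  scan_readings([9, -5, -1, 11], -1) -> -20  [called from pick_anchor, line 28]
  collect_span(11, -20) -> -9  [called from pick_anchor, line 30]
  pick_anchor([9, -5, -1, 11], -1) -> -9  [called from main, line 55]
  fold_scores([9, -5, -1, 11], -1) -> 2  [called from bind_quota, line 40]
  bind_quota([9, -5, -1, 11], -1) -> -3  [called from main, line 57]
  screen_input(-9, -3) -> 0  [called from main, line 59]
Log line origins:
  1: logged in main at line 54
  2: logged in pick_anchor at line 26
  3: logged in trim_outliers at line 2
  4: logged in trim_outliers at line 7
  5: logged in scan_readings at line 11
  6: logged in scan_readings at line 16
  7: logged in pick_anchor at line 29
  8: logged in collect_span at line 20
  9: logged in main at line 56
  10: logged in bind_quota at line 39
  11: logged in fold_scores at line 33
  12: logged in bind_quota at line 41
  13: logged in main at line 58
  14: logged in screen_input at line 46
A correct fix: line 15: replace `-` with `+`.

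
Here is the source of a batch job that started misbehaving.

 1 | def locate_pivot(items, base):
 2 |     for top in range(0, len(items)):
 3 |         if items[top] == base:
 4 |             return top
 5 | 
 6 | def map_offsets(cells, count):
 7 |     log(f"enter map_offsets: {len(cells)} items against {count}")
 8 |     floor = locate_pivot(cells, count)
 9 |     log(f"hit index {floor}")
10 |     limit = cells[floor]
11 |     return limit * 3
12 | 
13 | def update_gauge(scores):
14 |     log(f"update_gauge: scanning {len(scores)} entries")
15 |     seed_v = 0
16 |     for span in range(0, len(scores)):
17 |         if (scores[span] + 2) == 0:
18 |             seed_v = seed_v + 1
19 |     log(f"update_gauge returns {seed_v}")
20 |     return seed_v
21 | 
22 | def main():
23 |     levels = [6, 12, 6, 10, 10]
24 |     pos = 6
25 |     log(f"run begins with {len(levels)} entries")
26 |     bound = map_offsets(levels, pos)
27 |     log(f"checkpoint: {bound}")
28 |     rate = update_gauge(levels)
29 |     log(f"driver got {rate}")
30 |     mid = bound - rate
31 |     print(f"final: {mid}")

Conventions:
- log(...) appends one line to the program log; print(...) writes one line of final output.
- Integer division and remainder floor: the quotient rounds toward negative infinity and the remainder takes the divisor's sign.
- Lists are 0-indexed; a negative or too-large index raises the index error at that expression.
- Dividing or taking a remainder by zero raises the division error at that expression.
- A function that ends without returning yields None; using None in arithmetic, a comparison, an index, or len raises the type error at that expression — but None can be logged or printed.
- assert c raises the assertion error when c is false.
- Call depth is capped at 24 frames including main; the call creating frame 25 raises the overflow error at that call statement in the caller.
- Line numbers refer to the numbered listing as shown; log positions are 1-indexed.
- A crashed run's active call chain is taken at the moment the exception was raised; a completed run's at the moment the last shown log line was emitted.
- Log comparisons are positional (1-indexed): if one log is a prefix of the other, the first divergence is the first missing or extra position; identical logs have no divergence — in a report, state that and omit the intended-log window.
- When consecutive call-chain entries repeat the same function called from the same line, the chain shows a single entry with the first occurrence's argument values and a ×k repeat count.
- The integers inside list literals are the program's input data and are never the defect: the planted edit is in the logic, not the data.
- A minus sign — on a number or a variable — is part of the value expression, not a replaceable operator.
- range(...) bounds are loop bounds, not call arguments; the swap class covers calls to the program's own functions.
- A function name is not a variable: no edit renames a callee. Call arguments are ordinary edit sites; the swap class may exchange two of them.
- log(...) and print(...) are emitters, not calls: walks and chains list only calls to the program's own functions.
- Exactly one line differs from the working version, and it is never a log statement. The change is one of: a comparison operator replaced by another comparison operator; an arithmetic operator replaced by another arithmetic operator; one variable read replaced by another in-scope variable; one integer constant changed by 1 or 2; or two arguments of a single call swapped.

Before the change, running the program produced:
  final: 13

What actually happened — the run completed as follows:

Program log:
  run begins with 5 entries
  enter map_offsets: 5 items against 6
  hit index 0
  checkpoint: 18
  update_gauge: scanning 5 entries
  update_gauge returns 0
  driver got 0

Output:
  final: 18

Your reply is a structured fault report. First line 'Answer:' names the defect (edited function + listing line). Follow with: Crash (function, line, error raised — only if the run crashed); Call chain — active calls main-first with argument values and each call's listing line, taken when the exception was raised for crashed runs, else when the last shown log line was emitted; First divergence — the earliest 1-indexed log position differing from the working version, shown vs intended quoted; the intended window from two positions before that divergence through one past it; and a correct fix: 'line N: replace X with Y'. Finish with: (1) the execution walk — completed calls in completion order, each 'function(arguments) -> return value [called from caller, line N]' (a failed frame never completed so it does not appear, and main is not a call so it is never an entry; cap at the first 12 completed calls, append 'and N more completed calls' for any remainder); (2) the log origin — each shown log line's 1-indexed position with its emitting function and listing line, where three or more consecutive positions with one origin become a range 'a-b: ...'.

Answer: the defect is in update_gauge at line 17.
The tell: Everything matches until log position 6, which reads 'update_gauge returns 0' in place of 'update_gauge returns 5'.
Call chain: main.
First divergence: position 6 — shown 'update_gauge returns 0', intended 'update_gauge returns 5'.
Intended log window:
  4: checkpoint: 18
  5: update_gauge: scanning 5 entries
  6: update_gauge returns 5
  7: driver got 5
Execution walk:
  locate_pivot([6, 12, 6, 10, 10], 6) -> 0  [called from map_offsets, line 8]
  map_offsets([6, 12, 6, 10, 10], 6) -> 18  [called from main, line 26]
  update_gauge([6, 12, 6, 10, 10]) -> 0  [called from main, line 28]
Log origin:
  1: from main, line 25
  2: from map_offsets, line 7
  3: from map_offsets, line 9
  4: from main, line 27
  5: from update_gauge, line 14
  6: from update_gauge, line 19
  7: from main, line 29
A correct fix: line 17: replace `+` with `%`.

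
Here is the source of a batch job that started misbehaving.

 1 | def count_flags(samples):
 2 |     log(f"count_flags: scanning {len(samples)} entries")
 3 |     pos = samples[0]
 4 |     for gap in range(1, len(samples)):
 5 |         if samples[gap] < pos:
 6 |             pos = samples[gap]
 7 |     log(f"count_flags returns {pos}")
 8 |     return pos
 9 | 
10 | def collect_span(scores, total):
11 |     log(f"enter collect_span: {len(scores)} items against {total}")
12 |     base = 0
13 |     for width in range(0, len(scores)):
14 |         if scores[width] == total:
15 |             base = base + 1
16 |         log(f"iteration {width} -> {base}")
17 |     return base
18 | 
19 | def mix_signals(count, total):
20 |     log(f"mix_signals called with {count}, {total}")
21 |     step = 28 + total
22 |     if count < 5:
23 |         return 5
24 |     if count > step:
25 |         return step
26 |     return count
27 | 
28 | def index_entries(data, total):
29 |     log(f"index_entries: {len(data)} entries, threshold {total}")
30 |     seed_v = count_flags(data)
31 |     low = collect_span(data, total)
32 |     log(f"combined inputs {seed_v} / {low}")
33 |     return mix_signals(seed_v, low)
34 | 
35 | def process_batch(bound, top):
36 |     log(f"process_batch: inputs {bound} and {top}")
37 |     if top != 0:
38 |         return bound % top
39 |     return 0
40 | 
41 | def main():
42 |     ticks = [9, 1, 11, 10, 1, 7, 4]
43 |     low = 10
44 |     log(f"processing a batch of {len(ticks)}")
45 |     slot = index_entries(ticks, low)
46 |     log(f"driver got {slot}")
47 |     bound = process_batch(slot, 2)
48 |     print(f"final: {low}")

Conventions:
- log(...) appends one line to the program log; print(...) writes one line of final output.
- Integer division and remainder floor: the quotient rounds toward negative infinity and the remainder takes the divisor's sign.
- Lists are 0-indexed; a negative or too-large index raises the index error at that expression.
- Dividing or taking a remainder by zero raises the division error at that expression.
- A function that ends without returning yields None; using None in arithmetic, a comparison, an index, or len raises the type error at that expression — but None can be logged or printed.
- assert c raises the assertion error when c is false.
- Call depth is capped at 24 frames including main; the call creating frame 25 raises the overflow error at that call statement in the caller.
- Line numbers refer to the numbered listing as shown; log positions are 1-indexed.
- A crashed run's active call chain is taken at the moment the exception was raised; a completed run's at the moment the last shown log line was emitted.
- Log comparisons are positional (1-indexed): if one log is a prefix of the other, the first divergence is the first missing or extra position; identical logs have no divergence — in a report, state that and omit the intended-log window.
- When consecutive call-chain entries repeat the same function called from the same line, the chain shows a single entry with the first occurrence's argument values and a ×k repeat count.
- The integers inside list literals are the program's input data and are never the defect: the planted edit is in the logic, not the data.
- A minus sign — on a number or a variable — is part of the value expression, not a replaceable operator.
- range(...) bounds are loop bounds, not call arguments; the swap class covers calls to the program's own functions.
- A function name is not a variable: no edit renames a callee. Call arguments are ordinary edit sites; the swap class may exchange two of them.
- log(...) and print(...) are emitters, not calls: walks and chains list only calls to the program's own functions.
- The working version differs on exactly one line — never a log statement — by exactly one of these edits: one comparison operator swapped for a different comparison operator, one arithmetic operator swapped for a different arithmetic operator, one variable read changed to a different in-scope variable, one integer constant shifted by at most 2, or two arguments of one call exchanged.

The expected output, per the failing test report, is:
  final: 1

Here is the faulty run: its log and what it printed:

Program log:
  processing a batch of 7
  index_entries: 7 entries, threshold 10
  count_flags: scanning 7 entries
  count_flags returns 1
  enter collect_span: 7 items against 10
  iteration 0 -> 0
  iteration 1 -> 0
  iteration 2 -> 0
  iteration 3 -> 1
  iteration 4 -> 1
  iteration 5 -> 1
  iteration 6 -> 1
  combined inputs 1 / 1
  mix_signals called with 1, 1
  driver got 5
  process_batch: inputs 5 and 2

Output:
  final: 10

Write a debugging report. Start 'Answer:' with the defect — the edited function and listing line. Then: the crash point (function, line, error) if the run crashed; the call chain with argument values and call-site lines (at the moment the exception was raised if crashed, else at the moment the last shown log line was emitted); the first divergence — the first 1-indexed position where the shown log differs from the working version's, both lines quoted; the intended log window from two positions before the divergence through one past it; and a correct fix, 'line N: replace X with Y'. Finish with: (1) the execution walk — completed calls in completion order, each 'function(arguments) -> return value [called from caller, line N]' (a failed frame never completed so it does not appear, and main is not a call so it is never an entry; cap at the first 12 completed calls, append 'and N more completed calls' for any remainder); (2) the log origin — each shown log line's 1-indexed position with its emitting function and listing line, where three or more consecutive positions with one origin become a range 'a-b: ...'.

Answer: the defect is in main at line 48.
Key observation: No log line changed; the fault shows up purely in the output.
Call chain: main -> process_batch(5, 2) (called at line 47).
First divergence: none — the logs agree in full.
Execution walk:
  count_flags([9, 1, 11, 10, 1, 7, 4]) -> 1  [called from index_entries, line 30]
  collect_span([9, 1, 11, 10, 1, 7, 4], 10) -> 1  [called from index_entries, line 31]
  mix_signals(1, 1) -> 5  [called from index_entries, line 33]
  index_entries([9, 1, 11, 10, 1, 7, 4], 10) -> 5  [called from main, line 45]
  process_batch(5, 2) -> 1  [called from main, line 47]
Log line origins:
  1: from main, line 44
  2: from index_entries, line 29
  3: from count_flags, line 2
  4: from count_flags, line 7
  5: from collect_span, line 11
  6-12: from collect_span, line 16
  13: from index_entries, line 32
  14: from mix_signals, line 20
  15: from main, line 46
  16: from process_batch, line 36
A correct fix: line 48: replace `low` with `bound`.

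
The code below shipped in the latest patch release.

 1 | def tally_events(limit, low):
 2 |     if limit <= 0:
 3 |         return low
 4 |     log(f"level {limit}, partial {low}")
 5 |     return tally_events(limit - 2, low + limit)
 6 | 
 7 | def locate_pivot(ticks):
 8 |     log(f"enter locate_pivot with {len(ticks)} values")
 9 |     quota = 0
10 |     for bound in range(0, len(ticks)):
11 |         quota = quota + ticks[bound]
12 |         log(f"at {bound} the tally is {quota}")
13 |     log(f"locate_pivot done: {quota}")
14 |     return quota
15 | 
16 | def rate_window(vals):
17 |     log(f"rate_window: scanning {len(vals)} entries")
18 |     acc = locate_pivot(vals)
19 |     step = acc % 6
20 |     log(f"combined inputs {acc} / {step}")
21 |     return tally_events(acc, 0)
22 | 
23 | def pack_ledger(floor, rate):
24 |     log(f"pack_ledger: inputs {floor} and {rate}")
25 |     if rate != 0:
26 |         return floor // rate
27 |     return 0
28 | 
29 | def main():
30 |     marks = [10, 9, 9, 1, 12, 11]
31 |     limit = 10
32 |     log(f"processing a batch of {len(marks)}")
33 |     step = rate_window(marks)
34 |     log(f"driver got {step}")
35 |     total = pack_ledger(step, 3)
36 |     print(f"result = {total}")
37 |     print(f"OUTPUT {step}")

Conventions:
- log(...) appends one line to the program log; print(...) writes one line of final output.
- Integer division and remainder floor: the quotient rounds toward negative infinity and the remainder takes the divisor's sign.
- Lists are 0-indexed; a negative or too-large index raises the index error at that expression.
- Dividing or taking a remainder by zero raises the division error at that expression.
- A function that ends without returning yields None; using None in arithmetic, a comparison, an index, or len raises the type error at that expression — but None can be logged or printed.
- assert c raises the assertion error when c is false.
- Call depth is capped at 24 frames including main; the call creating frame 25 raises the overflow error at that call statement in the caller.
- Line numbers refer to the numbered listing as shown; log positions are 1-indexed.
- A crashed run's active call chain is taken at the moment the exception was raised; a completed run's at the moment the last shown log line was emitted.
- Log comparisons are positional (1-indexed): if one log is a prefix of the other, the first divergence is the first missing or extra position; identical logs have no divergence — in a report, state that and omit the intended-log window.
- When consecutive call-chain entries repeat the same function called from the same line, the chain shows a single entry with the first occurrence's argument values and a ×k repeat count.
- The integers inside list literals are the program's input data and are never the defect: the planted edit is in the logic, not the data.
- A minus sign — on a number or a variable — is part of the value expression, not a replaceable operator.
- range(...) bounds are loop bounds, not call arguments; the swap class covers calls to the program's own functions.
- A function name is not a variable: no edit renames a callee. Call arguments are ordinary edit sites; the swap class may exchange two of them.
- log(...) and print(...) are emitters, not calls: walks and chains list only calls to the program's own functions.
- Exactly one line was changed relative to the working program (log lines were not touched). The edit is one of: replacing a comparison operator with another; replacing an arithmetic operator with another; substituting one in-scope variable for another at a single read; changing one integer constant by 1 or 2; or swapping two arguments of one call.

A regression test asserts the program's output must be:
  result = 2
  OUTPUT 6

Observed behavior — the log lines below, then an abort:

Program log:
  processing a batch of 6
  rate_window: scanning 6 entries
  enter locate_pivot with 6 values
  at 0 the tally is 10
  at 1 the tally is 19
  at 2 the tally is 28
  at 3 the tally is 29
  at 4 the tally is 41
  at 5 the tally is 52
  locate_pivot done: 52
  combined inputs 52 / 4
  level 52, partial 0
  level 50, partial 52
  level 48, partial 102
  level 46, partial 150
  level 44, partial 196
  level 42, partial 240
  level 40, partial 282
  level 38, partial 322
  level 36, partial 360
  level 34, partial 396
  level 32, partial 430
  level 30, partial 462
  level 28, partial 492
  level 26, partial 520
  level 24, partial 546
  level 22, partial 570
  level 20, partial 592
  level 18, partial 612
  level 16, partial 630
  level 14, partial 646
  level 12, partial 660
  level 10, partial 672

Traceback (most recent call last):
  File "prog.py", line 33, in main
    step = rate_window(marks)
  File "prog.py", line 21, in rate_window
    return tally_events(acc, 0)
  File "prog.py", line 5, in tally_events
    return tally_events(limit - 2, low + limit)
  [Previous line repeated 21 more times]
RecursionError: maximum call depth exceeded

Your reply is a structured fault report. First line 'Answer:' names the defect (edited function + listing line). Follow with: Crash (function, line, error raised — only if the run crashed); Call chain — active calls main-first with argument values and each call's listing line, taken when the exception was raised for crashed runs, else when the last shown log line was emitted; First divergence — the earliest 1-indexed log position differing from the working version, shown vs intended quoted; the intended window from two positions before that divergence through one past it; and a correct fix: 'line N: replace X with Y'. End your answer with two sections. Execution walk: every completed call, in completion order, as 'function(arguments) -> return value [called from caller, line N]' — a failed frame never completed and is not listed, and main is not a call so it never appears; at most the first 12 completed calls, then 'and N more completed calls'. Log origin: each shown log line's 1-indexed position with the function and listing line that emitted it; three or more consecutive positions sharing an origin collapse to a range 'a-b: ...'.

Answer: the defect is in rate_window at line 21.
Key observation: Everything matches until log position 12, which reads 'level 52, partial 0' in place of 'level 4, partial 0'.
Crash: tally_events, line 5, RecursionError.
Call chain: main -> rate_window([10, 9, 9, 1, 12, 11]) (called at line 33) -> tally_events(52, 0) (called at line 21) -> tally_events(50, 52) (called at line 5) ×21.
First divergence: position 12; shown 'level 52, partial 0' vs intended 'level 4, partial 0'.
Intended log window:
  10: locate_pivot done: 52
  11: combined inputs 52 / 4
  12: level 4, partial 0
  13: level 2, partial 4
Execution walk:
  locate_pivot([10, 9, 9, 1, 12, 11]) -> 52  [called from rate_window, line 18]
Log origin:
  1 — main, line 32
  2 — rate_window, line 17
  3 — locate_pivot, line 8
  4-9 — locate_pivot, line 12
  10 — locate_pivot, line 13
  11 — rate_window, line 20
  12-33 — tally_events, line 4
A correct fix: line 21: replace `acc` with `step`.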